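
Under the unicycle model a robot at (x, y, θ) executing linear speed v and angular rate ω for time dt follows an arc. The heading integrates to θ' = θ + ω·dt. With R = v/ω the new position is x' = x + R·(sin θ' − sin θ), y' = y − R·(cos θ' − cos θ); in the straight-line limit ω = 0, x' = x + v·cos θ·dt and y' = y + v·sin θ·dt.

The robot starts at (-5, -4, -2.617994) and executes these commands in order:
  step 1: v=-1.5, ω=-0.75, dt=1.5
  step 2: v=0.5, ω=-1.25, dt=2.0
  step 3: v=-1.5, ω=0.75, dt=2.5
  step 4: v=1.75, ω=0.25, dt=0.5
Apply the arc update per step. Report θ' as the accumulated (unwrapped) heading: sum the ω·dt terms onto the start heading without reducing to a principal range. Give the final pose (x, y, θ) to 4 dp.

step 1: θ'=-3.7430 (R=2.0000) → pose (-2.8684, -4.0830, -3.7430)
step 2: θ'=-6.2430 (R=-0.4000) → pose (-2.6582, -3.3535, -6.2430)
step 3: θ'=-4.3680 (R=-2.0000) → pose (-4.4604, -6.0271, -4.3680)
step 4: θ'=-4.2430 (R=7.0000) → pose (-4.8064, -5.2241, -4.2430)

(-4.8064, -5.2241, -4.2430)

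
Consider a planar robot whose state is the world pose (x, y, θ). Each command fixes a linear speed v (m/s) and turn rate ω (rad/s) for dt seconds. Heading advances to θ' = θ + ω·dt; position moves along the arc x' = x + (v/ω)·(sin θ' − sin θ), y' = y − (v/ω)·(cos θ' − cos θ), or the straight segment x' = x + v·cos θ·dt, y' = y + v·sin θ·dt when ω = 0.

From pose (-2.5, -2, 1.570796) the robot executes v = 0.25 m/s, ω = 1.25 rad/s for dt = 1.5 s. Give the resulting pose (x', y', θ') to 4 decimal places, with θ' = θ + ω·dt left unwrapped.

(-2.7599, -1.8092, 3.4458)

θ' = 1.5708 + 1.25·1.5 = 3.4458
R = v/ω = 0.25/1.25 = 0.2000
x' = -2.5 + 0.2000·(sin 3.4458 − sin 1.5708) = -2.7599
y' = -2 − 0.2000·(cos 3.4458 − cos 1.5708) = -1.8092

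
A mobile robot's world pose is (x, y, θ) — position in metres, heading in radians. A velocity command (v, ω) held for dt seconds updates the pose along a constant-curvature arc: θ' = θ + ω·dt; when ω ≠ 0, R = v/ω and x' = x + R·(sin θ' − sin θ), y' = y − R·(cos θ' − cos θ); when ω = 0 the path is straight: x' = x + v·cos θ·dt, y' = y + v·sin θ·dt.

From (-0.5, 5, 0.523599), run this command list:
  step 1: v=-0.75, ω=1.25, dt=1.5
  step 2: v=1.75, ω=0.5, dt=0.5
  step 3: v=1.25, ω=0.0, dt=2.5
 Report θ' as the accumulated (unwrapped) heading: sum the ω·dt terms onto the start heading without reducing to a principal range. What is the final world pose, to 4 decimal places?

(-4.0701, 6.0231, 2.6486)

step 1: θ'=2.3986 (R=-0.6000) → pose (-0.6059, 4.0385, 2.3986)
step 2: θ'=2.6486 (R=3.5000) → pose (-1.3172, 4.5442, 2.6486)
step 3: θ'=2.6486 (straight) → pose (-4.0701, 6.0231, 2.6486)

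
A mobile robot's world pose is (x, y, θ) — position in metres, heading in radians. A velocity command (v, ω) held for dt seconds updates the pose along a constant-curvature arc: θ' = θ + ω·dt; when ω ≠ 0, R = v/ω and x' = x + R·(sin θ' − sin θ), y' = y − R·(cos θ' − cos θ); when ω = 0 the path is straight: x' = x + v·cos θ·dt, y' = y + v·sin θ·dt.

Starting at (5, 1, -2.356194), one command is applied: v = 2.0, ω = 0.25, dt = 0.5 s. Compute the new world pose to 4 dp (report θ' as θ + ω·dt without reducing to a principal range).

(4.3389, 0.2506, -2.2312)

θ' = -2.3562 + 0.25·0.5 = -2.2312
R = v/ω = 2.0/0.25 = 8.0000
x' = 5 + 8.0000·(sin -2.2312 − sin -2.3562) = 4.3389
y' = 1 − 8.0000·(cos -2.2312 − cos -2.3562) = 0.2506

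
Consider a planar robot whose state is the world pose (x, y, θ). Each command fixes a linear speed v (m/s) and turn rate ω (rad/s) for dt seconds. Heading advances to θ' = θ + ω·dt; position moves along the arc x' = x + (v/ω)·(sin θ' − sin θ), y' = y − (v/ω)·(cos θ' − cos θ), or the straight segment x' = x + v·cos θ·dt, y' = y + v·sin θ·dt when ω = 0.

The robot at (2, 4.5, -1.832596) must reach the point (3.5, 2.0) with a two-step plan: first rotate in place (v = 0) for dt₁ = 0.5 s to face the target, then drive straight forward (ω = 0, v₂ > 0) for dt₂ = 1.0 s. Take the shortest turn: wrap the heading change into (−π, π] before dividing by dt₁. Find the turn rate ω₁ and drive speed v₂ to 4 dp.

ω₁ = 1.6044, v₂ = 2.9155

heading to target = atan2(2−4.5, 3.5−2) = -1.0304
Δθ = wrap(-1.0304 − -1.8326) = 0.8022; ω₁ = Δθ/dt₁ = 1.6044
distance = √((3.5−2)² + (2−4.5)²) = 2.9155; v₂ = distance/dt₂ = 2.9155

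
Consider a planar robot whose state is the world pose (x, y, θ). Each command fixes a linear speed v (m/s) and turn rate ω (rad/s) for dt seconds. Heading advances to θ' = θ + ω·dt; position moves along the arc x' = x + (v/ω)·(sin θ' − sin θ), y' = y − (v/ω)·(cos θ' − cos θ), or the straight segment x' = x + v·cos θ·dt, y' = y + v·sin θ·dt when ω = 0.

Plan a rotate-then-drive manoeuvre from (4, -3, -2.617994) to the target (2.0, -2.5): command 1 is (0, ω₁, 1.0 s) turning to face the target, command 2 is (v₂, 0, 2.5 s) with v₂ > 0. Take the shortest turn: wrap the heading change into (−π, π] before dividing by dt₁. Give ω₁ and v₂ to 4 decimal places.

heading to target = atan2(-2.5−-3, 2−4) = 2.8966
Δθ = wrap(2.8966 − -2.6180) = -0.7686; ω₁ = Δθ/dt₁ = -0.7686
distance = √((2−4)² + (-2.5−-3)²) = 2.0616; v₂ = distance/dt₂ = 0.8246

ω₁ = -0.7686, v₂ = 0.8246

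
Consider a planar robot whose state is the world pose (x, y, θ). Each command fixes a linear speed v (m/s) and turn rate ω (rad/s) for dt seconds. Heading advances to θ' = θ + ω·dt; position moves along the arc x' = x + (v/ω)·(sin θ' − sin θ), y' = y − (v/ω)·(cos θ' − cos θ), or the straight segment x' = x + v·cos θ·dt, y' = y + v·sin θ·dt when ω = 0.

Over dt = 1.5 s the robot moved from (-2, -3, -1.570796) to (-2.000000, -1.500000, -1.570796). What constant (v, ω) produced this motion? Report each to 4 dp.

Δθ = -1.570796 − -1.570796 = 0.000000
ω = Δθ/dt = 0.000000/1.5 = 0.0000
ω = 0 → v = (Δx·cos θ + Δy·sin θ)/dt = -1.0000

v = -1.0000, ω = 0.0000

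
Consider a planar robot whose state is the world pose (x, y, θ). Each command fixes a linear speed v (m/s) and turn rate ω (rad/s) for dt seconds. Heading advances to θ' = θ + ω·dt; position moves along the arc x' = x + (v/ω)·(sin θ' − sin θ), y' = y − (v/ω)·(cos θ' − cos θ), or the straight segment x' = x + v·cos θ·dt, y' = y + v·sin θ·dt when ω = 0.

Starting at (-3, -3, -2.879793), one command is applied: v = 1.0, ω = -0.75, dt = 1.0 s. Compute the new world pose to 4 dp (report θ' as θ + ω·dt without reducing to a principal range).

θ' = -2.8798 + -0.75·1.0 = -3.6298
R = v/ω = 1.0/-0.75 = -1.3333
x' = -3 + -1.3333·(sin -3.6298 − sin -2.8798) = -3.9705
y' = -3 − -1.3333·(cos -3.6298 − cos -2.8798) = -2.8897

(-3.9705, -2.8897, -3.6298)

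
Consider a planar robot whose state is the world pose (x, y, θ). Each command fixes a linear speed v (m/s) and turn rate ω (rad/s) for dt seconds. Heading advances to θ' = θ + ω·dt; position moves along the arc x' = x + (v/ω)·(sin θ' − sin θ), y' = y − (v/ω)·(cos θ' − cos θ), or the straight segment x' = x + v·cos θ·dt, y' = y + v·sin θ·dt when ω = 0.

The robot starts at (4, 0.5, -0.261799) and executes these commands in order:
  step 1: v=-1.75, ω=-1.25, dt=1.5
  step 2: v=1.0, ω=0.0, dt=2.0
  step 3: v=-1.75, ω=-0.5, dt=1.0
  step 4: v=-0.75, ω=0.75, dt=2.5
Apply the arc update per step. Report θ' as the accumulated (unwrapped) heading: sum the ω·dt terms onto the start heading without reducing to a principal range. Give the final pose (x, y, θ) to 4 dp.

step 1: θ'=-2.1368 (R=1.4000) → pose (3.1807, 2.6031, -2.1368)
step 2: θ'=-2.1368 (straight) → pose (2.1081, 0.9150, -2.1368)
step 3: θ'=-2.6368 (R=3.5000) → pose (3.3696, 2.1015, -2.6368)
step 4: θ'=-0.7618 (R=-1.0000) → pose (3.5762, 3.7004, -0.7618)

(3.5762, 3.7004, -0.7618)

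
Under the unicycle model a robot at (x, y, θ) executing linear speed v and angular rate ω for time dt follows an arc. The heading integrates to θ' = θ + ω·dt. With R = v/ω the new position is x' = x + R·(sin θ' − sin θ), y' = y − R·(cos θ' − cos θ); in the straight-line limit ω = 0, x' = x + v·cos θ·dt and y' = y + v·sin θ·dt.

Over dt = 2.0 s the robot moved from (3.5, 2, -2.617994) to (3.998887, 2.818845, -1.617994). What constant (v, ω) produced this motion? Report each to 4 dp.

v = -0.5000, ω = 0.5000

Δθ = -1.617994 − -2.617994 = 1.000000
ω = Δθ/dt = 1.000000/2.0 = 0.5000
R = −Δy/(cos θ' − cos θ) = -1.0000
v = R·ω = -1.0000·0.5000 = -0.5000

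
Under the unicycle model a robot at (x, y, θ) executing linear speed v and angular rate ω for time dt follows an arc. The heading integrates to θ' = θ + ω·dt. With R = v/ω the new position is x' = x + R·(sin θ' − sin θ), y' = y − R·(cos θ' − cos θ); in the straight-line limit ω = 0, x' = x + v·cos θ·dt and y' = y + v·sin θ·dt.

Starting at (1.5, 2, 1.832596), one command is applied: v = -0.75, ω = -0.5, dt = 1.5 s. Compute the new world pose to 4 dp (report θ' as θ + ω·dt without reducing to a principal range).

θ' = 1.8326 + -0.5·1.5 = 1.0826
R = v/ω = -0.75/-0.5 = 1.5000
x' = 1.5 + 1.5000·(sin 1.0826 − sin 1.8326) = 1.3759
y' = 2 − 1.5000·(cos 1.0826 − cos 1.8326) = 0.9082

(1.3759, 0.9082, 1.0826)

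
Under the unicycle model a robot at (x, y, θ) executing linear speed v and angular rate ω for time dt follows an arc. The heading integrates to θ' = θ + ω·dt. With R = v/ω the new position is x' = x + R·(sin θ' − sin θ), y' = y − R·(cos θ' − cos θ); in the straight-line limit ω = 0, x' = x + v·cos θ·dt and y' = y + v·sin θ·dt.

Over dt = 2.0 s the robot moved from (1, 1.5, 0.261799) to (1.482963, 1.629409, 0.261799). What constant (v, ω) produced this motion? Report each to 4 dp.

v = 0.2500, ω = 0.0000

Δθ = 0.261799 − 0.261799 = 0.000000
ω = Δθ/dt = 0.000000/2.0 = 0.0000
ω = 0 → v = (Δx·cos θ + Δy·sin θ)/dt = 0.2500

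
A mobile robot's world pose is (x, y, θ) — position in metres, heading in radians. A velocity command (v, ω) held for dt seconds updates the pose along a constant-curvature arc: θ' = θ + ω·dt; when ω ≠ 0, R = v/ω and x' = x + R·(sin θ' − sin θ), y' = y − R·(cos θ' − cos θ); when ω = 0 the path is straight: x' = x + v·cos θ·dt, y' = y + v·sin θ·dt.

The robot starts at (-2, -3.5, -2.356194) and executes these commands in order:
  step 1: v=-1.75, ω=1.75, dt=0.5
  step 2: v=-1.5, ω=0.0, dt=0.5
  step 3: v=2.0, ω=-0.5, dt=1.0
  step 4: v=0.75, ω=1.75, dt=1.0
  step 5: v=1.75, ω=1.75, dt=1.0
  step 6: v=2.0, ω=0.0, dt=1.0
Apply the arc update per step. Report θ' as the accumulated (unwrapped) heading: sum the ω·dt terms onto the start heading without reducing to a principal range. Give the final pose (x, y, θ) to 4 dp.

(-0.4678, -1.5797, 1.5188)

step 1: θ'=-1.4812 (R=-1.0000) → pose (-1.7111, -2.7034, -1.4812)
step 2: θ'=-1.4812 (straight) → pose (-1.7782, -1.9564, -1.4812)
step 3: θ'=-1.9812 (R=-4.0000) → pose (-2.0943, -3.9102, -1.9812)
step 4: θ'=-0.2312 (R=0.4286) → pose (-1.7996, -4.4984, -0.2312)
step 5: θ'=1.5188 (R=1.0000) → pose (-0.5718, -3.5770, 1.5188)
step 6: θ'=1.5188 (straight) → pose (-0.4678, -1.5797, 1.5188)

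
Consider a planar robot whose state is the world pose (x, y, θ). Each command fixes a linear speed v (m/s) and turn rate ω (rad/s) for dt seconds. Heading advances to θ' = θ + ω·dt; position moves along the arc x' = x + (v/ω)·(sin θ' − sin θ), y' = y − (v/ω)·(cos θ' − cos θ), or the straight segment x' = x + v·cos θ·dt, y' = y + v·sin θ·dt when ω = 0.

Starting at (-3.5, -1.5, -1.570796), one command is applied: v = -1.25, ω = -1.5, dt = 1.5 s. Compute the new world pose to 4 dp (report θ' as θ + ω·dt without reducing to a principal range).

(-2.1432, -0.8516, -3.8208)

θ' = -1.5708 + -1.5·1.5 = -3.8208
R = v/ω = -1.25/-1.5 = 0.8333
x' = -3.5 + 0.8333·(sin -3.8208 − sin -1.5708) = -2.1432
y' = -1.5 − 0.8333·(cos -3.8208 − cos -1.5708) = -0.8516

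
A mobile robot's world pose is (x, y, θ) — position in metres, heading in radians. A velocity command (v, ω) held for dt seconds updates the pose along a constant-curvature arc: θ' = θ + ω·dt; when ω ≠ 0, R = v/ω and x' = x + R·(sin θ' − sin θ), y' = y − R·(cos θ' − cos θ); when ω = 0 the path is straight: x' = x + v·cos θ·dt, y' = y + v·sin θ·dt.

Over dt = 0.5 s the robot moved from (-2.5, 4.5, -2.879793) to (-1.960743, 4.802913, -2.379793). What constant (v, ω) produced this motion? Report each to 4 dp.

Δθ = -2.379793 − -2.879793 = 0.500000
ω = Δθ/dt = 0.500000/0.5 = 1.0000
R = Δx/(sin θ' − sin θ) = -1.2500
v = R·ω = -1.2500·1.0000 = -1.2500

v = -1.2500, ω = 1.0000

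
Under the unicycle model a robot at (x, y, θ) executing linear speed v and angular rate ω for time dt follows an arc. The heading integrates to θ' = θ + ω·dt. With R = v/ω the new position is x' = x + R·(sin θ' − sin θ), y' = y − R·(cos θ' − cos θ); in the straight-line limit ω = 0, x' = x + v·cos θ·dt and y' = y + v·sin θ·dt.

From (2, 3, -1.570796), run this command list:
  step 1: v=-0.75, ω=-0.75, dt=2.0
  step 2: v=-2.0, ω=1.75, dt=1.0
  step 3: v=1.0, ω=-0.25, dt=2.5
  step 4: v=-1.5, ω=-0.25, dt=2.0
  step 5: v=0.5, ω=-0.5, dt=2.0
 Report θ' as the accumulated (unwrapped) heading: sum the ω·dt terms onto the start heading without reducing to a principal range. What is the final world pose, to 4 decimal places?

step 1: θ'=-3.0708 (R=1.0000) → pose (2.9293, 3.9975, -3.0708)
step 2: θ'=-1.3208 (R=-1.1429) → pose (3.9557, 5.4202, -1.3208)
step 3: θ'=-1.9458 (R=-4.0000) → pose (3.8021, 2.9655, -1.9458)
step 4: θ'=-2.4458 (R=6.0000) → pose (5.5392, 5.3732, -2.4458)
step 5: θ'=-3.4458 (R=-1.0000) → pose (4.5987, 5.1866, -3.4458)

(4.5987, 5.1866, -3.4458)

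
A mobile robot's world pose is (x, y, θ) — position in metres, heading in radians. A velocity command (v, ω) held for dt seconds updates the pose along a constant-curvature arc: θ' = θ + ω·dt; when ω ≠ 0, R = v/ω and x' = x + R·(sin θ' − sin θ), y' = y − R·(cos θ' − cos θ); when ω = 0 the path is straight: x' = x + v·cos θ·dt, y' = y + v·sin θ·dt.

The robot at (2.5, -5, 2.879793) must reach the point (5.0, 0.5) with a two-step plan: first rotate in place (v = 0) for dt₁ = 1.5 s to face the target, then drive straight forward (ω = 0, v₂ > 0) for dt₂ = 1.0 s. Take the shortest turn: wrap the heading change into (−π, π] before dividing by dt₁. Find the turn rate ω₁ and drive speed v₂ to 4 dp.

ω₁ = -1.1571, v₂ = 6.0415

heading to target = atan2(0.5−-5, 5−2.5) = 1.1442
Δθ = wrap(1.1442 − 2.8798) = -1.7356; ω₁ = Δθ/dt₁ = -1.1571
distance = √((5−2.5)² + (0.5−-5)²) = 6.0415; v₂ = distance/dt₂ = 6.0415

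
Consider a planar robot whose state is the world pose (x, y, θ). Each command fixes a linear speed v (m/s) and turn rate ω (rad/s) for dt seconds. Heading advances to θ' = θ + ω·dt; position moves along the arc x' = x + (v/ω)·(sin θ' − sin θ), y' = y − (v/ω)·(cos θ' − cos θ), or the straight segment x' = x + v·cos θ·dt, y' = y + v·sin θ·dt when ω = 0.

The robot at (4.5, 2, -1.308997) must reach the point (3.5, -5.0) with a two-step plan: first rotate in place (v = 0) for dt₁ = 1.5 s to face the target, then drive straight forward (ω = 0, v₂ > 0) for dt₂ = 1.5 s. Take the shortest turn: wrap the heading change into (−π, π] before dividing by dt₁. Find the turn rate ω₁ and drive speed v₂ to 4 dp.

heading to target = atan2(-5−2, 3.5−4.5) = -1.7127
Δθ = wrap(-1.7127 − -1.3090) = -0.4037; ω₁ = Δθ/dt₁ = -0.2691
distance = √((3.5−4.5)² + (-5−2)²) = 7.0711; v₂ = distance/dt₂ = 4.7140

ω₁ = -0.2691, v₂ = 4.7140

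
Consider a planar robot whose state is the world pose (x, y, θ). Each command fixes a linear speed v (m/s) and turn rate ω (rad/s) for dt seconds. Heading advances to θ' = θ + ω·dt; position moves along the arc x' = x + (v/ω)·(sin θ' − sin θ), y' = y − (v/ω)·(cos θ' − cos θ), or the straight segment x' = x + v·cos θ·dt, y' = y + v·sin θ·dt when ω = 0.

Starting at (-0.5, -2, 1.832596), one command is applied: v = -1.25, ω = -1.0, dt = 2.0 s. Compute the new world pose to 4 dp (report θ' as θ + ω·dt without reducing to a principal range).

θ' = 1.8326 + -1.0·2.0 = -0.1674
R = v/ω = -1.25/-1.0 = 1.2500
x' = -0.5 + 1.2500·(sin -0.1674 − sin 1.8326) = -1.9157
y' = -2 − 1.2500·(cos -0.1674 − cos 1.8326) = -3.5560

(-1.9157, -3.5560, -0.1674)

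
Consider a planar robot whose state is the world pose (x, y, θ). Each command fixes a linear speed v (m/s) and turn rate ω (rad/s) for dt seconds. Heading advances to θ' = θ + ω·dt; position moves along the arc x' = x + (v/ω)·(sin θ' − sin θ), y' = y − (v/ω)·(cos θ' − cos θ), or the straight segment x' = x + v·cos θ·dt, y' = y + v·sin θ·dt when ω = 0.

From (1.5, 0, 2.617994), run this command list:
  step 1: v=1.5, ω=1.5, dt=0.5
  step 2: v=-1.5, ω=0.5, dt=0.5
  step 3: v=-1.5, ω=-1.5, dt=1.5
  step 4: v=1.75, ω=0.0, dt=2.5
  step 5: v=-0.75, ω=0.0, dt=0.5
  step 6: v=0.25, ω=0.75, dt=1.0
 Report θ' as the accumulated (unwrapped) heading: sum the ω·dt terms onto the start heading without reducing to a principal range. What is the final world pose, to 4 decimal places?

step 1: θ'=3.3680 (R=1.0000) → pose (0.7755, 0.1085, 3.3680)
step 2: θ'=3.6180 (R=-3.0000) → pose (1.4779, 0.3659, 3.6180)
step 3: θ'=1.3680 (R=1.0000) → pose (2.9160, -0.7241, 1.3680)
step 4: θ'=1.3680 (straight) → pose (3.7971, 3.5612, 1.3680)
step 5: θ'=1.3680 (straight) → pose (3.7216, 3.1939, 1.3680)
step 6: θ'=2.1180 (R=0.3333) → pose (3.6798, 3.4345, 2.1180)

(3.6798, 3.4345, 2.1180)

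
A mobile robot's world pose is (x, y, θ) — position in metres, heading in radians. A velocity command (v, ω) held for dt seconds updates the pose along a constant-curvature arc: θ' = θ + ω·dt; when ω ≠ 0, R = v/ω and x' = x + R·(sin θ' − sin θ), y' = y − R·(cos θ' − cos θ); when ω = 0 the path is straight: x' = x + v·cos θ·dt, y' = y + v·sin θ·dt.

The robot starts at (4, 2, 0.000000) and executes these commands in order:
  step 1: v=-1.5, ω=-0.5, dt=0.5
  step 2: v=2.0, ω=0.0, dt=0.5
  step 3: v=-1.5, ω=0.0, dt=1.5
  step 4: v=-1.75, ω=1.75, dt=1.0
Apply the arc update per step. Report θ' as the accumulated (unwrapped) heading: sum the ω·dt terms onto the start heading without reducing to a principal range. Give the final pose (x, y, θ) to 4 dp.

(0.8017, 1.5043, 1.5000)

step 1: θ'=-0.2500 (R=3.0000) → pose (3.2578, 2.0933, -0.2500)
step 2: θ'=-0.2500 (straight) → pose (4.2267, 1.8459, -0.2500)
step 3: θ'=-0.2500 (straight) → pose (2.0466, 2.4025, -0.2500)
step 4: θ'=1.5000 (R=-1.0000) → pose (0.8017, 1.5043, 1.5000)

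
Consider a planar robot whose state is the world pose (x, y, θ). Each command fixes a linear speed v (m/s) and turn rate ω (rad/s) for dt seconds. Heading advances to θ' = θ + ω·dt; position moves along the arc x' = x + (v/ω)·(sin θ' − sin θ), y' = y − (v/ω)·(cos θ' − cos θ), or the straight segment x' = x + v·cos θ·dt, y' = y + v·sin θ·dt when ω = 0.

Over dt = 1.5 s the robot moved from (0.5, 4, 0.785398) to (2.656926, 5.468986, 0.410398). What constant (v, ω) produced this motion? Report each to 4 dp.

Δθ = 0.410398 − 0.785398 = -0.375000
ω = Δθ/dt = -0.375000/1.5 = -0.2500
R = Δx/(sin θ' − sin θ) = -7.0000
v = R·ω = -7.0000·-0.2500 = 1.7500

v = 1.7500, ω = -0.2500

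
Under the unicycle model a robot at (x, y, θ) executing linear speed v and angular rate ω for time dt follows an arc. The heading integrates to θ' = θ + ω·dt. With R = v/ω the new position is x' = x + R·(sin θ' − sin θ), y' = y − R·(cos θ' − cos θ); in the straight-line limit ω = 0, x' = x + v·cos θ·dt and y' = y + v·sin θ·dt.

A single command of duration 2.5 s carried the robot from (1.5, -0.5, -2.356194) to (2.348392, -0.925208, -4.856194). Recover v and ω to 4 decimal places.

v = -0.5000, ω = -1.0000

Δθ = -4.856194 − -2.356194 = -2.500000
ω = Δθ/dt = -2.500000/2.5 = -1.0000
R = Δx/(sin θ' − sin θ) = 0.5000
v = R·ω = 0.5000·-1.0000 = -0.5000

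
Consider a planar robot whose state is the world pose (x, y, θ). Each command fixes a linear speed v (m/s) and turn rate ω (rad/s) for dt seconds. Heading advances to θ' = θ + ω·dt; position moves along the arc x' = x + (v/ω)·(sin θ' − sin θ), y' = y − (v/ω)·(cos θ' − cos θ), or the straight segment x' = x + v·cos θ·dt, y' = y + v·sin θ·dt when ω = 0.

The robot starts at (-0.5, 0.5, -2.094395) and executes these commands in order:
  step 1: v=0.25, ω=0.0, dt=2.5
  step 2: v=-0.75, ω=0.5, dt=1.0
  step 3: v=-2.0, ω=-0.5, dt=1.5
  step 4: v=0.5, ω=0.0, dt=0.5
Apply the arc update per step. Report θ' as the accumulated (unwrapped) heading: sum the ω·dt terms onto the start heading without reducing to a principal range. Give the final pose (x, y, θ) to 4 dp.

step 1: θ'=-2.0944 (straight) → pose (-0.8125, -0.0413, -2.0944)
step 2: θ'=-1.5944 (R=-1.5000) → pose (-0.6120, 0.6733, -1.5944)
step 3: θ'=-2.3444 (R=4.0000) → pose (0.5253, 3.3738, -2.3444)
step 4: θ'=-2.3444 (straight) → pose (0.3506, 3.1950, -2.3444)

(0.3506, 3.1950, -2.3444)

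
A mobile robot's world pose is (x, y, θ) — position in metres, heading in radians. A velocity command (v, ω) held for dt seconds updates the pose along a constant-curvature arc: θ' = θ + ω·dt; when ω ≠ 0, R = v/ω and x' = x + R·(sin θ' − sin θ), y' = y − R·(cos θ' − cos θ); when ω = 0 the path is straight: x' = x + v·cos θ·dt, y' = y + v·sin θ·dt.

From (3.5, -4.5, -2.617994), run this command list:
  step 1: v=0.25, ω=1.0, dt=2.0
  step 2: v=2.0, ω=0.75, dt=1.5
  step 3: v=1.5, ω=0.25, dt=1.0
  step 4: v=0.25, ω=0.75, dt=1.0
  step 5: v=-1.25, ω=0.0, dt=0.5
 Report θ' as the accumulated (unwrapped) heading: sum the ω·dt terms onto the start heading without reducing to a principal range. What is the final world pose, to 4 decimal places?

step 1: θ'=-0.6180 (R=0.2500) → pose (3.4801, -4.9203, -0.6180)
step 2: θ'=0.5070 (R=2.6667) → pose (6.3201, -5.0780, 0.5070)
step 3: θ'=0.7570 (R=6.0000) → pose (7.5272, -4.1942, 0.7570)
step 4: θ'=1.5070 (R=0.3333) → pose (7.6309, -3.9731, 1.5070)
step 5: θ'=1.5070 (straight) → pose (7.5911, -4.5969, 1.5070)

(7.5911, -4.5969, 1.5070)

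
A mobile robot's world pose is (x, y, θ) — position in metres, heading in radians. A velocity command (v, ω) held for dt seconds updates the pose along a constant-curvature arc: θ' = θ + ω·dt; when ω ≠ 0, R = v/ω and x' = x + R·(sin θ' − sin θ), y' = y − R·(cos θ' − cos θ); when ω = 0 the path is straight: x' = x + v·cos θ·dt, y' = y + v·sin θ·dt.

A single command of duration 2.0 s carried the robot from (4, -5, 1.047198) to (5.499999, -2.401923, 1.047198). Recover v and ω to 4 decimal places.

v = 1.5000, ω = 0.0000

Δθ = 1.047198 − 1.047198 = 0.000000
ω = Δθ/dt = 0.000000/2.0 = 0.0000
ω = 0 → v = (Δx·cos θ + Δy·sin θ)/dt = 1.5000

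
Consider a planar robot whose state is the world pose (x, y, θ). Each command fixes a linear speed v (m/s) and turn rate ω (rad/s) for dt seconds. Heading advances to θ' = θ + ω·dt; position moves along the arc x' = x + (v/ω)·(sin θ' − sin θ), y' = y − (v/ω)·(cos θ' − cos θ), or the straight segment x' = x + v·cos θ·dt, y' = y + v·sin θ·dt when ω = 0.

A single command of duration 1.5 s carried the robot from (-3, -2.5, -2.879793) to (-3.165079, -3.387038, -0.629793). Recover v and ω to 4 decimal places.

v = 0.7500, ω = 1.5000

Δθ = -0.629793 − -2.879793 = 2.250000
ω = Δθ/dt = 2.250000/1.5 = 1.5000
R = −Δy/(cos θ' − cos θ) = 0.5000
v = R·ω = 0.5000·1.5000 = 0.7500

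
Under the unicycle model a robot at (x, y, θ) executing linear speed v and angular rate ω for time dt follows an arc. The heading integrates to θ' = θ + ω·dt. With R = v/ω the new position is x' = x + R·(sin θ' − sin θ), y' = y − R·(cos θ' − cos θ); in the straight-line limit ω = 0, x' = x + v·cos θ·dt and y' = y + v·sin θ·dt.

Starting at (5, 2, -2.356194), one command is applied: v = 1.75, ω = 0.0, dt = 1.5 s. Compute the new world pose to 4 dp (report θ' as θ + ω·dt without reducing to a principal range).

θ' = -2.3562 + 0.0·1.5 = -2.3562
ω = 0 → straight: x' = 5 + 1.75·cos(-2.3562)·1.5 = 3.1438
y' = 2 + 1.75·sin(-2.3562)·1.5 = 0.1438

(3.1438, 0.1438, -2.3562)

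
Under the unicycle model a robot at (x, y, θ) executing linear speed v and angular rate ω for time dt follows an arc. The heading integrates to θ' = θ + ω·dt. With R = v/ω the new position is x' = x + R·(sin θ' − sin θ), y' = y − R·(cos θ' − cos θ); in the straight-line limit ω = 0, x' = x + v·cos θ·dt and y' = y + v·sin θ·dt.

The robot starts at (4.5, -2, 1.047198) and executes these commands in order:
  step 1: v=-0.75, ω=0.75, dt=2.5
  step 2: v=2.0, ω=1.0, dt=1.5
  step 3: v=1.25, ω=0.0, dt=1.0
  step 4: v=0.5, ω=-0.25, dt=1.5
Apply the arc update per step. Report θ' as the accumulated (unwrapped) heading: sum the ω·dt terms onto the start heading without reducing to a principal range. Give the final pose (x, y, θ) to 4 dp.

step 1: θ'=2.9222 (R=-1.0000) → pose (5.1484, -3.4760, 2.9222)
step 2: θ'=4.4222 (R=2.0000) → pose (2.7967, -4.8558, 4.4222)
step 3: θ'=4.4222 (straight) → pose (2.4391, -6.0536, 4.4222)
step 4: θ'=4.0472 (R=-2.0000) → pose (2.0963, -6.7157, 4.0472)

(2.0963, -6.7157, 4.0472)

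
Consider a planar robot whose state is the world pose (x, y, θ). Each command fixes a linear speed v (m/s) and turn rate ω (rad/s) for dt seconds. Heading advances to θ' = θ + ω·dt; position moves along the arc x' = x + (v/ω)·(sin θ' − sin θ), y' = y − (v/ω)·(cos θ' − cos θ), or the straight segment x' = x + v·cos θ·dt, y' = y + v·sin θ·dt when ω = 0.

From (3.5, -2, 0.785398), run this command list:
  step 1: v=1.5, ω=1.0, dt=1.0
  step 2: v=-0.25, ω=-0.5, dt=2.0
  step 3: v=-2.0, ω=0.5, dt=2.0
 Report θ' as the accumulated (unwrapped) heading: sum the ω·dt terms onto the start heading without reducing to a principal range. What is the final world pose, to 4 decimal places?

step 1: θ'=1.7854 (R=1.5000) → pose (3.9049, -0.6199, 1.7854)
step 2: θ'=0.7854 (R=0.5000) → pose (3.7700, -1.0799, 0.7854)
step 3: θ'=1.7854 (R=-4.0000) → pose (2.6901, -4.7602, 1.7854)

(2.6901, -4.7602, 1.7854)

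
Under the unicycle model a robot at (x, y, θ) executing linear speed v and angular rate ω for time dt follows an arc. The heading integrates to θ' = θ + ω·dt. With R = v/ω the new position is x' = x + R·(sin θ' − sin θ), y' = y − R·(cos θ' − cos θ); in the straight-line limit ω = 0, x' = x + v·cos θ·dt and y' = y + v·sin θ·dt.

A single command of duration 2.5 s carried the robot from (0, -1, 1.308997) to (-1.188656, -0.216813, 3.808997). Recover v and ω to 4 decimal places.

v = 0.7500, ω = 1.0000

Δθ = 3.808997 − 1.308997 = 2.500000
ω = Δθ/dt = 2.500000/2.5 = 1.0000
R = Δx/(sin θ' − sin θ) = 0.7500
v = R·ω = 0.7500·1.0000 = 0.7500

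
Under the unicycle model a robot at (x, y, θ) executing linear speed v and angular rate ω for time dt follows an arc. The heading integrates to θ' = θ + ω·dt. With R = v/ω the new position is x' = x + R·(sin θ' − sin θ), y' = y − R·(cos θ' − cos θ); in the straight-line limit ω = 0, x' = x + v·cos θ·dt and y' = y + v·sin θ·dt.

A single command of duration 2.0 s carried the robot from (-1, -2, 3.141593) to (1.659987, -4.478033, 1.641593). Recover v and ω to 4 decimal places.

v = -2.0000, ω = -0.7500

Δθ = 1.641593 − 3.141593 = -1.500000
ω = Δθ/dt = -1.500000/2.0 = -0.7500
R = Δx/(sin θ' − sin θ) = 2.6667
v = R·ω = 2.6667·-0.7500 = -2.0000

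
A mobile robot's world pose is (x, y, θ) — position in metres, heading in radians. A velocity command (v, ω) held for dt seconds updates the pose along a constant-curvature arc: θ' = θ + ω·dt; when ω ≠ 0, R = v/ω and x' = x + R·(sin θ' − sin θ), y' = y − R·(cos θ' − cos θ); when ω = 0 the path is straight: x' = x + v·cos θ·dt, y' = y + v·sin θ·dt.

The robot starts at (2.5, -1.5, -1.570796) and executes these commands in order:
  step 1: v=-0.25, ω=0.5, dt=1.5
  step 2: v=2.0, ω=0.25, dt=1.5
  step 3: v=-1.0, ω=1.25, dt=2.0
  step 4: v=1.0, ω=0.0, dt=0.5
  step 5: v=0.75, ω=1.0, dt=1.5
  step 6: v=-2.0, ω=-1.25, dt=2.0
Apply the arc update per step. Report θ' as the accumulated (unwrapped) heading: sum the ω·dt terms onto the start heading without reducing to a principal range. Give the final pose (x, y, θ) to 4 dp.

(4.5523, -5.4927, 1.0542)

step 1: θ'=-0.8208 (R=-0.5000) → pose (2.3658, -1.1592, -0.8208)
step 2: θ'=-0.4458 (R=8.0000) → pose (4.7699, -2.9242, -0.4458)
step 3: θ'=2.0542 (R=-0.8000) → pose (3.7167, -4.0179, 2.0542)
step 4: θ'=2.0542 (straight) → pose (3.4843, -3.5752, 2.0542)
step 5: θ'=3.5542 (R=0.7500) → pose (2.5195, -3.2367, 3.5542)
step 6: θ'=1.0542 (R=1.6000) → pose (4.5523, -5.4927, 1.0542)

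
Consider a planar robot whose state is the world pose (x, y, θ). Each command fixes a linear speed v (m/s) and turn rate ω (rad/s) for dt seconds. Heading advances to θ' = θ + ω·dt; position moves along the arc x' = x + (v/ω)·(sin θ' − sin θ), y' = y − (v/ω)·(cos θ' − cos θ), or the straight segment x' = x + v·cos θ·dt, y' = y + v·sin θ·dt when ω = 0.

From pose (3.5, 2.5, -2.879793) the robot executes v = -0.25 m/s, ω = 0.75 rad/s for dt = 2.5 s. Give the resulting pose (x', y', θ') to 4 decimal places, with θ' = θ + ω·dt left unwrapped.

θ' = -2.8798 + 0.75·2.5 = -1.0048
R = v/ω = -0.25/0.75 = -0.3333
x' = 3.5 + -0.3333·(sin -1.0048 − sin -2.8798) = 3.6951
y' = 2.5 − -0.3333·(cos -1.0048 − cos -2.8798) = 3.0007

(3.6951, 3.0007, -1.0048)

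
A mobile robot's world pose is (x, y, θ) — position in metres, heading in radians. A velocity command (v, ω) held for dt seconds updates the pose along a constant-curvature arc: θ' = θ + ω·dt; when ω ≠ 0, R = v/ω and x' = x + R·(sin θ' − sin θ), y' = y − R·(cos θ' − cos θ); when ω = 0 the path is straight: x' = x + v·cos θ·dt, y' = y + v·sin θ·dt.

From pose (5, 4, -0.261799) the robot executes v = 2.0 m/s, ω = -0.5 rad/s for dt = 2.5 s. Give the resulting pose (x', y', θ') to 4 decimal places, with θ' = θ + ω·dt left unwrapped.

(7.9578, 0.3721, -1.5118)

θ' = -0.2618 + -0.5·2.5 = -1.5118
R = v/ω = 2.0/-0.5 = -4.0000
x' = 5 + -4.0000·(sin -1.5118 − sin -0.2618) = 7.9578
y' = 4 − -4.0000·(cos -1.5118 − cos -0.2618) = 0.3721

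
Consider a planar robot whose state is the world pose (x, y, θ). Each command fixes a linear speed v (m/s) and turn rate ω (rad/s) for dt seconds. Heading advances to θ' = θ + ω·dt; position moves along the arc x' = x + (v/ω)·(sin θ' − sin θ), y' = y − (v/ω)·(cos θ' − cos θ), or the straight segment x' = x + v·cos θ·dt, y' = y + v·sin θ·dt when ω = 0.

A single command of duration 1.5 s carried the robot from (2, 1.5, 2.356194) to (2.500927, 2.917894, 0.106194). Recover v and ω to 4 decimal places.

Δθ = 0.106194 − 2.356194 = -2.250000
ω = Δθ/dt = -2.250000/1.5 = -1.5000
R = −Δy/(cos θ' − cos θ) = -0.8333
v = R·ω = -0.8333·-1.5000 = 1.2500

v = 1.2500, ω = -1.5000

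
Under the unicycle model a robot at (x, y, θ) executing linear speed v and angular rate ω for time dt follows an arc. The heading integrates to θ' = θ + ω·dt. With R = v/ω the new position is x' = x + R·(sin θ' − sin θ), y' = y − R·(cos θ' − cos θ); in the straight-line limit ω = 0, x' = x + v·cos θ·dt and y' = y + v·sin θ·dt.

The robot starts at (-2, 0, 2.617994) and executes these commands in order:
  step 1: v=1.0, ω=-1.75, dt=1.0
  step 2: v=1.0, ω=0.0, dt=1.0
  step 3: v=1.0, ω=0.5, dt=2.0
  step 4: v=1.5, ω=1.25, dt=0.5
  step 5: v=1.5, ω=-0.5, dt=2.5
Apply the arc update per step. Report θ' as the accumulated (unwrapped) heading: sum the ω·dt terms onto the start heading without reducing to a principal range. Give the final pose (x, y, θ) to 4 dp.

step 1: θ'=0.8680 (R=-0.5714) → pose (-2.1503, 0.8642, 0.8680)
step 2: θ'=0.8680 (straight) → pose (-1.5039, 1.6273, 0.8680)
step 3: θ'=1.8680 (R=2.0000) → pose (-1.1177, 3.5057, 1.8680)
step 4: θ'=2.4930 (R=1.2000) → pose (-1.5402, 4.1106, 2.4930)
step 5: θ'=1.2430 (R=-3.0000) → pose (-2.5682, 7.4672, 1.2430)

(-2.5682, 7.4672, 1.2430)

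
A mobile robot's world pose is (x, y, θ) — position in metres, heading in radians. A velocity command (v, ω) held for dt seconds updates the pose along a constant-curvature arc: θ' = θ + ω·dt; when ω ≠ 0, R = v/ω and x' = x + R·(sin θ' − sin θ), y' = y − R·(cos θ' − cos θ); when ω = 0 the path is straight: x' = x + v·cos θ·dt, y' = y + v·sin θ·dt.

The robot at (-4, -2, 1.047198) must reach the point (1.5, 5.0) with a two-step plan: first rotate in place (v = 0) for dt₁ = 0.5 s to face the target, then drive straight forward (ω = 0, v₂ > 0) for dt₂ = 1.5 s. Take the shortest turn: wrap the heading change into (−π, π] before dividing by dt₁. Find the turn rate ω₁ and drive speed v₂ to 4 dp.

ω₁ = -0.2847, v₂ = 5.9348

heading to target = atan2(5−-2, 1.5−-4) = 0.9048
Δθ = wrap(0.9048 − 1.0472) = -0.1424; ω₁ = Δθ/dt₁ = -0.2847
distance = √((1.5−-4)² + (5−-2)²) = 8.9022; v₂ = distance/dt₂ = 5.9348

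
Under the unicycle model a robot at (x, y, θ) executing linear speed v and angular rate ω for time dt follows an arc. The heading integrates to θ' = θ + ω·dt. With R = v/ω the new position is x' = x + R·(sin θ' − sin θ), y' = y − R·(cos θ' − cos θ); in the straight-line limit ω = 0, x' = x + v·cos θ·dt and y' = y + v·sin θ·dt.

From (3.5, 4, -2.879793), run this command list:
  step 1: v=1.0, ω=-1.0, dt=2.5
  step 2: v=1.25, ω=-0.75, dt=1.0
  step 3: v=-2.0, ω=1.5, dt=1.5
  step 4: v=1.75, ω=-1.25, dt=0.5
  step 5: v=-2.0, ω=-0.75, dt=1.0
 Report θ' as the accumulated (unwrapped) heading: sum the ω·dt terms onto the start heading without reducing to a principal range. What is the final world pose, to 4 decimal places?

(2.0633, 2.7173, -5.2548)

step 1: θ'=-5.3798 (R=-1.0000) → pose (2.4557, 5.5849, -5.3798)
step 2: θ'=-6.1298 (R=-1.6667) → pose (3.5101, 6.2004, -6.1298)
step 3: θ'=-3.8798 (R=-1.3333) → pose (2.8166, 3.8965, -3.8798)
step 4: θ'=-4.5048 (R=-1.4000) → pose (2.3888, 4.6435, -4.5048)
step 5: θ'=-5.2548 (R=2.6667) → pose (2.0633, 2.7173, -5.2548)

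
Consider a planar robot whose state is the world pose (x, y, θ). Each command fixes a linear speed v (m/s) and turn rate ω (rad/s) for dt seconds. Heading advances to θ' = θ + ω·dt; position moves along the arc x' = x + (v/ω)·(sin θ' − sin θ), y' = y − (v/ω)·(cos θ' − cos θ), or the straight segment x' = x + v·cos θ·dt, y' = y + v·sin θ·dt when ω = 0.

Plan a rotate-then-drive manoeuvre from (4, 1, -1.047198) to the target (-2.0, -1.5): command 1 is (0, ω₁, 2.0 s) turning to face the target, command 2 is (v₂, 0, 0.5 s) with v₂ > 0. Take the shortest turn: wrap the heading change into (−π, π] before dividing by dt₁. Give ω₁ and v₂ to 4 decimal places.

heading to target = atan2(-1.5−1, -2−4) = -2.7468
Δθ = wrap(-2.7468 − -1.0472) = -1.6996; ω₁ = Δθ/dt₁ = -0.8498
distance = √((-2−4)² + (-1.5−1)²) = 6.5000; v₂ = distance/dt₂ = 13.0000

ω₁ = -0.8498, v₂ = 13.0000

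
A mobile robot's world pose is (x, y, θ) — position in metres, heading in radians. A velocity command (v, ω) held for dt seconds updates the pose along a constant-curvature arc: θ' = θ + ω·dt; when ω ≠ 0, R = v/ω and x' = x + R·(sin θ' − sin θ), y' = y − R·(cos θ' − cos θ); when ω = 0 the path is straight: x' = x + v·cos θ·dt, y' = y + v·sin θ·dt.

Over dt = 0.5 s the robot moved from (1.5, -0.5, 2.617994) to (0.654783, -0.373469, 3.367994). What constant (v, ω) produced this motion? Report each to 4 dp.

v = 1.7500, ω = 1.5000

Δθ = 3.367994 − 2.617994 = 0.750000
ω = Δθ/dt = 0.750000/0.5 = 1.5000
R = Δx/(sin θ' − sin θ) = 1.1667
v = R·ω = 1.1667·1.5000 = 1.7500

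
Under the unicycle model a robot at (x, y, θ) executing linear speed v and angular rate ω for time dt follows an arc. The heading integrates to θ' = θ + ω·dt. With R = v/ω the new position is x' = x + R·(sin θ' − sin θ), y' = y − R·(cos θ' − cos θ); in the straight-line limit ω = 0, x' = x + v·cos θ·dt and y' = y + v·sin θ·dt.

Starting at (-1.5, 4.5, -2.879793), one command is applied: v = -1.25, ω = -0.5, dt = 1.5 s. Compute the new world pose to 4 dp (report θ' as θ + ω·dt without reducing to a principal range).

θ' = -2.8798 + -0.5·1.5 = -3.6298
R = v/ω = -1.25/-0.5 = 2.5000
x' = -1.5 + 2.5000·(sin -3.6298 − sin -2.8798) = 0.3196
y' = 4.5 − 2.5000·(cos -3.6298 − cos -2.8798) = 4.2931

(0.3196, 4.2931, -3.6298)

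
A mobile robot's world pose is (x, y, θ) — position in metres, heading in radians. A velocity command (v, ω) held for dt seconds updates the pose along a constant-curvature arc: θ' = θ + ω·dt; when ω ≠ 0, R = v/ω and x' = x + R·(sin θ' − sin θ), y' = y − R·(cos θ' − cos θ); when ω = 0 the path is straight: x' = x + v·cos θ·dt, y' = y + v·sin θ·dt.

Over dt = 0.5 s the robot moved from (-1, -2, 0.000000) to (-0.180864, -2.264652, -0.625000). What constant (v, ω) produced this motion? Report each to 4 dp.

Δθ = -0.625000 − 0.000000 = -0.625000
ω = Δθ/dt = -0.625000/0.5 = -1.2500
R = Δx/(sin θ' − sin θ) = -1.4000
v = R·ω = -1.4000·-1.2500 = 1.7500

v = 1.7500, ω = -1.2500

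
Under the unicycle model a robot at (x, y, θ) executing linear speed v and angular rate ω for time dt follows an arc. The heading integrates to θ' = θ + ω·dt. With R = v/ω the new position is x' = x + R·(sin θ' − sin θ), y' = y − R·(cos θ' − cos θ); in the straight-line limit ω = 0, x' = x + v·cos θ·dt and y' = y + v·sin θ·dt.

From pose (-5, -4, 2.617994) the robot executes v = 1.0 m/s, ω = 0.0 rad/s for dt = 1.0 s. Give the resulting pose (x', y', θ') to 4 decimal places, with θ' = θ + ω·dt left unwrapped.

(-5.8660, -3.5000, 2.6180)

θ' = 2.6180 + 0.0·1.0 = 2.6180
ω = 0 → straight: x' = -5 + 1.0·cos(2.6180)·1.0 = -5.8660
y' = -4 + 1.0·sin(2.6180)·1.0 = -3.5000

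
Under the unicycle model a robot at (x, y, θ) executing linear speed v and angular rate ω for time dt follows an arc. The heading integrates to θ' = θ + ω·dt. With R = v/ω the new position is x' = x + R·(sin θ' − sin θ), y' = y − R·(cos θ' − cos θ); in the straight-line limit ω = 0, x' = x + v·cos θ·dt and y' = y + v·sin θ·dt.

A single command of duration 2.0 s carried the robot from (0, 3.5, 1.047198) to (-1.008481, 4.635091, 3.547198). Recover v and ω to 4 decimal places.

Δθ = 3.547198 − 1.047198 = 2.500000
ω = Δθ/dt = 2.500000/2.0 = 1.2500
R = −Δy/(cos θ' − cos θ) = 0.8000
v = R·ω = 0.8000·1.2500 = 1.0000

v = 1.0000, ω = 1.2500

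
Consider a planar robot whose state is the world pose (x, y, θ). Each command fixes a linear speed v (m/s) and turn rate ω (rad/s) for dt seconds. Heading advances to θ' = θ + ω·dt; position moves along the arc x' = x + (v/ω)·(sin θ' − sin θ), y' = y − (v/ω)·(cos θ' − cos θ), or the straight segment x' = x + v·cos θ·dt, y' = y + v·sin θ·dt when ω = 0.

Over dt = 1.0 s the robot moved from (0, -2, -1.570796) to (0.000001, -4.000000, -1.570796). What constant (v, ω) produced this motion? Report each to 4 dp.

v = 2.0000, ω = 0.0000

Δθ = -1.570796 − -1.570796 = 0.000000
ω = Δθ/dt = 0.000000/1.0 = 0.0000
ω = 0 → v = (Δx·cos θ + Δy·sin θ)/dt = 2.0000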